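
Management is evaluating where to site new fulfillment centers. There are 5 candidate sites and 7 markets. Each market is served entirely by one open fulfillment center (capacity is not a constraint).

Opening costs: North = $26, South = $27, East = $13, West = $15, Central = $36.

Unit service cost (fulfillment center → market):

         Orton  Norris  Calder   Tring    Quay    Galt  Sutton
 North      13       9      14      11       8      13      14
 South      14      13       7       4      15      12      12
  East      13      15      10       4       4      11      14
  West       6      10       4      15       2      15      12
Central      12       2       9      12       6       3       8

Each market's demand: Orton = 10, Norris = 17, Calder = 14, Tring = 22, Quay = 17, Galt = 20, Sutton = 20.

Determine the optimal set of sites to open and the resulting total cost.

Open East, West and Central; minimum total cost 556.

For any fixed open set, each market goes to its cheapest open site; total = fixed + service.
{East, West, Central}: Orton→West 6·10=60, Norris→Central 2·17=34, Calder→West 4·14=56, Tring→East 4·22=88, Quay→West 2·17=34, Galt→Central 3·20=60, Sutton→Central 8·20=160. Service 492; fixed 64; total 556.
{South, West, Central}: service 492 + fixed 78 = 570
{North, East, West, Central}: service 492 + fixed 90 = 582
{North, South, East, West, Central}: service 492 + fixed 117 = 609
No other subset beats 556.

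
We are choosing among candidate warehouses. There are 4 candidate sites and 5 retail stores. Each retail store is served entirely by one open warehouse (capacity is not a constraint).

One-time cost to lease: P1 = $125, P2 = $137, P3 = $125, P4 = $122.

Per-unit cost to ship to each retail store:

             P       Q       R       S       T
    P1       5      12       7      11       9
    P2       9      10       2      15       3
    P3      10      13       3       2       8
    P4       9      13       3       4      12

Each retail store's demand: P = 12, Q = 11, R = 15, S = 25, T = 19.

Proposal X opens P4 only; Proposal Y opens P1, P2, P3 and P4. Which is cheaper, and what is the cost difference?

Proposal X: {P4}: P→P4 9·12=108, Q→P4 13·11=143, R→P4 3·15=45, S→P4 4·25=100, T→P4 12·19=228. Service 624; fixed 122; total 746.
Proposal Y: {P1, P2, P3, P4}: P→P1 5·12=60, Q→P2 10·11=110, R→P2 2·15=30, S→P3 2·25=50, T→P2 3·19=57. Service 307; fixed 509; total 816.
Difference: |746 − 816| = 70.

Proposal X is cheaper by 70.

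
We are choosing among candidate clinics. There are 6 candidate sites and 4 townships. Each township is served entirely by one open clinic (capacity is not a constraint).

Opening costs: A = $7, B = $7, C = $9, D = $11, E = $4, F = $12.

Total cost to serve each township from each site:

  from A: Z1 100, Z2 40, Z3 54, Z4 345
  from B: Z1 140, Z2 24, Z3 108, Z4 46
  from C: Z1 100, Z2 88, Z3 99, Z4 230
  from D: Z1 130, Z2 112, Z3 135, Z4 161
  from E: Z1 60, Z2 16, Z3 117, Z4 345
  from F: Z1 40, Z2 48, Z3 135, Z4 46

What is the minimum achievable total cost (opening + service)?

For any fixed open set, each township goes to its cheapest open site; total = fixed + service.
{A, E, F}: Z1→F 40, Z2→E 16, Z3→A 54, Z4→F 46. Service 156; fixed 23; total 179.
{A, B, E, F}: service 156 + fixed 30 = 186
{A, C, E, F}: Z1→F 40, Z2→E 16, Z3→A 54, Z4→F 46. Service 156; fixed 32; total 188.
{A, B, C, D, E, F}: service 156 + fixed 50 = 206
No other subset beats 179.

Minimum total cost: 179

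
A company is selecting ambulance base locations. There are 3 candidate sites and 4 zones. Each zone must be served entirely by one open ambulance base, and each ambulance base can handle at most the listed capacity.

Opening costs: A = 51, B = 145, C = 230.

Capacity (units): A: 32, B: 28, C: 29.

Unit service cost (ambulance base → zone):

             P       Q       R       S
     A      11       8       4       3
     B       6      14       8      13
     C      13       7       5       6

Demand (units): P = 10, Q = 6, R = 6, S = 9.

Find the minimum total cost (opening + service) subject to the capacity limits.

Open {A}: P→A 11·10=110, Q→A 8·6=48, R→A 4·6=24, S→A 3·9=27.
Loads: A carries 31/32. Service 209; fixed 51; total 260.
Next best feasible plan costs 355.

Minimum total cost: 260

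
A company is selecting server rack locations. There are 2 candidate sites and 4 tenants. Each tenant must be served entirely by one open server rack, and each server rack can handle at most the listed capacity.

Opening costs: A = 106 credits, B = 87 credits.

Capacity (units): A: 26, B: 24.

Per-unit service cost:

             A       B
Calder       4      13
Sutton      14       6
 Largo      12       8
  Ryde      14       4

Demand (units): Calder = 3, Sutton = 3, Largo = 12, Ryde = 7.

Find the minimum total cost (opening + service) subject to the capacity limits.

Minimum total cost: 347

Open {A, B}: Calder→A 4·3=12, Sutton→B 6·3=18, Largo→B 8·12=96, Ryde→B 4·7=28.
Loads: A carries 3/26, B carries 22/24. Service 154; fixed 193; total 347.
Next best feasible plan costs 371.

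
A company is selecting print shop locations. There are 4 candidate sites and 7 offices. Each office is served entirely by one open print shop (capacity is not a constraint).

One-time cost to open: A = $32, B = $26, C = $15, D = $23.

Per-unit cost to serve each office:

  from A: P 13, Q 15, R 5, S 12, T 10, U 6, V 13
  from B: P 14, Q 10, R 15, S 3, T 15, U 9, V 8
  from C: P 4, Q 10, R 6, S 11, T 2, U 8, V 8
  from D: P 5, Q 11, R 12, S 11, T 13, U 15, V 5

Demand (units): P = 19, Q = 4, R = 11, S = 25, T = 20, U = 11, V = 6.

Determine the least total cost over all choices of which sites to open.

Minimum total cost: 473

For any fixed open set, each office goes to its cheapest open site; total = fixed + service.
{A, B, C}: P→C 4·19=76, Q→B 10·4=40, R→A 5·11=55, S→B 3·25=75, T→C 2·20=40, U→A 6·11=66, V→B 8·6=48. Service 400; fixed 73; total 473.
{B, C}: service 433 + fixed 41 = 474
{A, B, C, D}: P→C 4·19=76, Q→B 10·4=40, R→A 5·11=55, S→B 3·25=75, T→C 2·20=40, U→A 6·11=66, V→D 5·6=30. Service 382; fixed 96; total 478.
{C}: P→C 4·19=76, Q→C 10·4=40, R→C 6·11=66, S→C 11·25=275, T→C 2·20=40, U→C 8·11=88, V→C 8·6=48. Service 633; fixed 15; total 648.
No other subset beats 473.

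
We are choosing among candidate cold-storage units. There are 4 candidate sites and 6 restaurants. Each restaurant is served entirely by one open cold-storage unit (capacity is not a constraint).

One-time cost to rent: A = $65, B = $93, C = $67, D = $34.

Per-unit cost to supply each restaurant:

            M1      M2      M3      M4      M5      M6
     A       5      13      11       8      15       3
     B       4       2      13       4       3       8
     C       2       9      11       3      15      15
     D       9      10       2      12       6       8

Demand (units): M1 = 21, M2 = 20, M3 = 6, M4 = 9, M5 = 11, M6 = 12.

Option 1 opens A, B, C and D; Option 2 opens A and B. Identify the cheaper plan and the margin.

Option 1: {A, B, C, D}: M1→C 2·21=42, M2→B 2·20=40, M3→D 2·6=12, M4→C 3·9=27, M5→B 3·11=33, M6→A 3·12=36. Service 190; fixed 259; total 449.
Option 2: {A, B}: M1→B 4·21=84, M2→B 2·20=40, M3→A 11·6=66, M4→B 4·9=36, M5→B 3·11=33, M6→A 3·12=36. Service 295; fixed 158; total 453.
Difference: |449 − 453| = 4.

Option 1 is cheaper by 4.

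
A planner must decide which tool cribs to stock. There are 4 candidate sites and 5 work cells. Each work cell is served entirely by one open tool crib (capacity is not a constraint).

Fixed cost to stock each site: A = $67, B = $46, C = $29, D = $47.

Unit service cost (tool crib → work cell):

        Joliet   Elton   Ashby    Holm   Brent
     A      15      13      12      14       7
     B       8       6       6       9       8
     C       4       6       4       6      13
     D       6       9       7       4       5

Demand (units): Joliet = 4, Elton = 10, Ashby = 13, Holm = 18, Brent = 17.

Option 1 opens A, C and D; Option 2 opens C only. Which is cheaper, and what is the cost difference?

Option 1 is cheaper by 58.

Option 1: {A, C, D}: Joliet→C 4·4=16, Elton→C 6·10=60, Ashby→C 4·13=52, Holm→D 4·18=72, Brent→D 5·17=85. Service 285; fixed 143; total 428.
Option 2: {C}: Joliet→C 4·4=16, Elton→C 6·10=60, Ashby→C 4·13=52, Holm→C 6·18=108, Brent→C 13·17=221. Service 457; fixed 29; total 486.
Difference: |428 − 486| = 58.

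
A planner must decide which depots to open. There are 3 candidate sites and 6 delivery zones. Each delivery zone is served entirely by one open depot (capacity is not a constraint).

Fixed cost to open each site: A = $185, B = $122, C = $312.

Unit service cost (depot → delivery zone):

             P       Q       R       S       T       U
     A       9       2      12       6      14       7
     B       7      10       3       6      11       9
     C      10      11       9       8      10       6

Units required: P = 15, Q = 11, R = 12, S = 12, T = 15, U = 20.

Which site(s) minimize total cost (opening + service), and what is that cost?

Open B only; minimum total cost 790.

For any fixed open set, each delivery zone goes to its cheapest open site; total = fixed + service.
{B}: P→B 7·15=105, Q→B 10·11=110, R→B 3·12=36, S→B 6·12=72, T→B 11·15=165, U→B 9·20=180. Service 668; fixed 122; total 790.
{A, B}: P→B 7·15=105, Q→A 2·11=22, R→B 3·12=36, S→A 6·12=72, T→B 11·15=165, U→A 7·20=140. Service 540; fixed 307; total 847.
{A}: P→A 9·15=135, Q→A 2·11=22, R→A 12·12=144, S→A 6·12=72, T→A 14·15=210, U→A 7·20=140. Service 723; fixed 185; total 908.
{A, B, C}: service 505 + fixed 619 = 1124
(All 7 nonempty subsets were checked; B only is lowest.)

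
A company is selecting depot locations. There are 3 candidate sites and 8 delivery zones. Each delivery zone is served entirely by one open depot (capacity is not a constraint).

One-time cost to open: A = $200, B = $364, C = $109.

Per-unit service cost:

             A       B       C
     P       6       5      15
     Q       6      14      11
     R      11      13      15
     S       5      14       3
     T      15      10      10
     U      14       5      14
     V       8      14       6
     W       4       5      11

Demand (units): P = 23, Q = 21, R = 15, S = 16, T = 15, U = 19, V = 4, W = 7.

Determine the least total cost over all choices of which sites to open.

Minimum total cost: 1254

For any fixed open set, each delivery zone goes to its cheapest open site; total = fixed + service.
{A, C}: P→A 6·23=138, Q→A 6·21=126, R→A 11·15=165, S→C 3·16=48, T→C 10·15=150, U→A 14·19=266, V→C 6·4=24, W→A 4·7=28. Service 945; fixed 309; total 1254.
{A}: P→A 6·23=138, Q→A 6·21=126, R→A 11·15=165, S→A 5·16=80, T→A 15·15=225, U→A 14·19=266, V→A 8·4=32, W→A 4·7=28. Service 1060; fixed 200; total 1260.
{A, B}: P→B 5·23=115, Q→A 6·21=126, R→A 11·15=165, S→A 5·16=80, T→B 10·15=150, U→B 5·19=95, V→A 8·4=32, W→A 4·7=28. Service 791; fixed 564; total 1355.
{A, B, C}: P→B 5·23=115, Q→A 6·21=126, R→A 11·15=165, S→C 3·16=48, T→B 10·15=150, U→B 5·19=95, V→C 6·4=24, W→A 4·7=28. Service 751; fixed 673; total 1424.
(All 7 nonempty subsets were checked; A and C is lowest.)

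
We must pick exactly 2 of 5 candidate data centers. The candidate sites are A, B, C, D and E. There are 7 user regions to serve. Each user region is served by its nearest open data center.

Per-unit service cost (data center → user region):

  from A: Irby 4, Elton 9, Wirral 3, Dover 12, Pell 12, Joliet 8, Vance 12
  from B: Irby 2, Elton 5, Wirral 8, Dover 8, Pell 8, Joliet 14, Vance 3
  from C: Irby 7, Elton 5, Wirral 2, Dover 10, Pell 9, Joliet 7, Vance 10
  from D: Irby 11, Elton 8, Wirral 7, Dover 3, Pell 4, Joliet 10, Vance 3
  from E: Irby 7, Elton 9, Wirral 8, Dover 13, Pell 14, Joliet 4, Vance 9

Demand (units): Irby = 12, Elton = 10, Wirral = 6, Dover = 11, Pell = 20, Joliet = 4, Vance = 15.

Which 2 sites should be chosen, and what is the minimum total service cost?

Choose B and D; total service cost 314.

With exactly 2 open, each user region uses its cheapest among the chosen.
{B, D}: Irby→B 2·12=24, Elton→B 5·10=50, Wirral→D 7·6=42, Dover→D 3·11=33, Pell→D 4·20=80, Joliet→D 10·4=40, Vance→B 3·15=45. Service cost 314.
{C, D}: service cost 332
{A, D}: service cost 336
Among all 10 size-2 choices, {B, D} is lowest.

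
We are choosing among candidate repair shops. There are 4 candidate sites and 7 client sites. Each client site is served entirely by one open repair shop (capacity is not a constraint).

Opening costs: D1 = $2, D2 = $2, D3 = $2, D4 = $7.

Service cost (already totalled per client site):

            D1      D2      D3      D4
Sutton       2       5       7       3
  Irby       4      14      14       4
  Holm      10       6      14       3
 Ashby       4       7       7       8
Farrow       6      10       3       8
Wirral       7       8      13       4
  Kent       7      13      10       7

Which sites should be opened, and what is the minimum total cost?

For any fixed open set, each client site goes to its cheapest open site; total = fixed + service.
{D1, D3, D4}: Sutton→D1 2, Irby→D1 4, Holm→D4 3, Ashby→D1 4, Farrow→D3 3, Wirral→D4 4, Kent→D1 7. Service 27; fixed 11; total 38.
{D1, D2, D3}: Sutton→D1 2, Irby→D1 4, Holm→D2 6, Ashby→D1 4, Farrow→D3 3, Wirral→D1 7, Kent→D1 7. Service 33; fixed 6; total 39.
{D1, D4}: Sutton→D1 2, Irby→D1 4, Holm→D4 3, Ashby→D1 4, Farrow→D1 6, Wirral→D4 4, Kent→D1 7. Service 30; fixed 9; total 39.
{D1, D2, D3, D4}: service 27 + fixed 13 = 40
No other subset beats 38.

Open D1, D3 and D4; minimum total cost 38.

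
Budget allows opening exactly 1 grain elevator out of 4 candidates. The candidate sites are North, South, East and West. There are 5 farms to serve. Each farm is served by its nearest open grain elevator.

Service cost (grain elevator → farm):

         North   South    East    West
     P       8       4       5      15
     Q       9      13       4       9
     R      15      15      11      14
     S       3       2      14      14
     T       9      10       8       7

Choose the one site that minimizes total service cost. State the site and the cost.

With exactly 1 open, each farm uses its cheapest among the chosen.
{East}: P→East 5, Q→East 4, R→East 11, S→East 14, T→East 8. Service cost 42.
{North}: service cost 44
{South}: service cost 44
Among all 4 size-1 choices, {East} is lowest.

Choose East only; total service cost 42.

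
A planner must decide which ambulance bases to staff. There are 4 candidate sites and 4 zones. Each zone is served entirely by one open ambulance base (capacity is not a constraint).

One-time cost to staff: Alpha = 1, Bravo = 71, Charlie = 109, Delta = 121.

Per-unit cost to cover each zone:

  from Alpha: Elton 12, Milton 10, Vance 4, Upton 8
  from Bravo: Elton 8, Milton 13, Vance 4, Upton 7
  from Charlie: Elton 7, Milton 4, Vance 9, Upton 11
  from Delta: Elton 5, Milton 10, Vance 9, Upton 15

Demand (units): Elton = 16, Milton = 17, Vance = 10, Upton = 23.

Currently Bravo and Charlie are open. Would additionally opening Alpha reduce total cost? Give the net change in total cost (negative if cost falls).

Current service cost with {Bravo, Charlie}: 381.
Adding Alpha: each zone re-picks its cheapest; new service cost 381, saving 0.
Extra fixed cost: 1. Net change = 1 − 0 = 1.
(Totals: 561 → 562.)

No — net change +1 (cost rises by 1).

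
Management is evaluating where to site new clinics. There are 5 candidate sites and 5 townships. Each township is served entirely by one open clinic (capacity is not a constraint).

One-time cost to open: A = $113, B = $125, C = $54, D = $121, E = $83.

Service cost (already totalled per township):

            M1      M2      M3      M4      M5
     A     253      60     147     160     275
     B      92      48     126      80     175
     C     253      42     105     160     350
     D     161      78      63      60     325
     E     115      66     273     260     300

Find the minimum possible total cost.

For any fixed open set, each township goes to its cheapest open site; total = fixed + service.
{B}: M1→B 92, M2→B 48, M3→B 126, M4→B 80, M5→B 175. Service 521; fixed 125; total 646.
{B, C}: M1→B 92, M2→C 42, M3→C 105, M4→B 80, M5→B 175. Service 494; fixed 179; total 673.
{B, D}: M1→B 92, M2→B 48, M3→D 63, M4→D 60, M5→B 175. Service 438; fixed 246; total 684.
{A, B, C, D, E}: service 432 + fixed 496 = 928
No other subset beats 646.

Minimum total cost: 646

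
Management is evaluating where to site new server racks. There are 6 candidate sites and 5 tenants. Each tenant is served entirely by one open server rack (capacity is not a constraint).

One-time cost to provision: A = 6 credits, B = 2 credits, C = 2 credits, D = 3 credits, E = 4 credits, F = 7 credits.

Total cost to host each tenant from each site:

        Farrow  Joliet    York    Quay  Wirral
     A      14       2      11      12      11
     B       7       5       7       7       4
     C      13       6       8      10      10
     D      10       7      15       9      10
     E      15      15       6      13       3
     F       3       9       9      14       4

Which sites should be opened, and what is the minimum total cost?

For any fixed open set, each tenant goes to its cheapest open site; total = fixed + service.
{B}: Farrow→B 7, Joliet→B 5, York→B 7, Quay→B 7, Wirral→B 4. Service 30; fixed 2; total 32.
{B, C}: service 30 + fixed 4 = 34
{B, E}: service 28 + fixed 6 = 34
{A, B, C, D, E, F}: service 21 + fixed 24 = 45
No other subset beats 32.

Open B only; minimum total cost 32.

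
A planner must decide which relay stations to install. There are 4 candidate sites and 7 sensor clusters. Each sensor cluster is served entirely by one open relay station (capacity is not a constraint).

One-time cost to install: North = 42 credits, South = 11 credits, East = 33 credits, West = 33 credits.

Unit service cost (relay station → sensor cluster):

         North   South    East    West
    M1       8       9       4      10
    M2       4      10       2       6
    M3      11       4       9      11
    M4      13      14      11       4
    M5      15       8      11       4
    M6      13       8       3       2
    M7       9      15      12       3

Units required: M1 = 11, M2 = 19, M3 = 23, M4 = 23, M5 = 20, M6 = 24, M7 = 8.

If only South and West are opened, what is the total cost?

Total cost: 593

Each sensor cluster is assigned to its cheapest site among the open ones.
{South, West}: M1→South 9·11=99, M2→West 6·19=114, M3→South 4·23=92, M4→West 4·23=92, M5→West 4·20=80, M6→West 2·24=48, M7→West 3·8=24. Service 549; fixed 44; total 593.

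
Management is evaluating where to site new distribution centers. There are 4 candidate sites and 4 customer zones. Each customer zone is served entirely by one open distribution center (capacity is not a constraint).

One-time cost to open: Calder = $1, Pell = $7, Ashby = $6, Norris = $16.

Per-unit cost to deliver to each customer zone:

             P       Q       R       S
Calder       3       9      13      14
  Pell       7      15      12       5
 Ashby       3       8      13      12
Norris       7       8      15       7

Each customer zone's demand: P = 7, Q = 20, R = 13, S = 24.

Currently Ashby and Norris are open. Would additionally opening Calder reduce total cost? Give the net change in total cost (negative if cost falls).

No — net change +1 (cost rises by 1).

Current service cost with {Ashby, Norris}: 518.
Adding Calder: each customer zone re-picks its cheapest; new service cost 518, saving 0.
Extra fixed cost: 1. Net change = 1 − 0 = 1.
(Totals: 540 → 541.)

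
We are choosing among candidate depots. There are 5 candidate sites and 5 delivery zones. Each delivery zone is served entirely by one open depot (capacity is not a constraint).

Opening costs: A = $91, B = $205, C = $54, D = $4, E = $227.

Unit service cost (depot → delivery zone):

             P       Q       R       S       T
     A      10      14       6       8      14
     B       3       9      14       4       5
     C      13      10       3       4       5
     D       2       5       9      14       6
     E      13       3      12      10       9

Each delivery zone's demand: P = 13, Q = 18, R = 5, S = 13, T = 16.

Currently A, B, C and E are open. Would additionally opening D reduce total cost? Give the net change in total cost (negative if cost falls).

Yes — net change −9 (cost falls by 9).

Current service cost with {A, B, C, E}: 240.
Adding D: each delivery zone re-picks its cheapest; new service cost 227, saving 13.
Extra fixed cost: 4. Net change = 4 − 13 = -9.
(Totals: 817 → 808.)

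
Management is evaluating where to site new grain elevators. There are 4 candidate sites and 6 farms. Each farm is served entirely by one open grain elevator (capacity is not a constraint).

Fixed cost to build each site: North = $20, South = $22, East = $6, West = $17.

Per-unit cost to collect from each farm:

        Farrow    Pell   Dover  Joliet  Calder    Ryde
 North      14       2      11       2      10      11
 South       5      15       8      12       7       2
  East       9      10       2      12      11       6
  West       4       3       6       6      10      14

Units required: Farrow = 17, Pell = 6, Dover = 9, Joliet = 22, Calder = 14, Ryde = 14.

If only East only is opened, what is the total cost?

Each farm is assigned to its cheapest site among the open ones.
{East}: Farrow→East 9·17=153, Pell→East 10·6=60, Dover→East 2·9=18, Joliet→East 12·22=264, Calder→East 11·14=154, Ryde→East 6·14=84. Service 733; fixed 6; total 739.

Total cost: 739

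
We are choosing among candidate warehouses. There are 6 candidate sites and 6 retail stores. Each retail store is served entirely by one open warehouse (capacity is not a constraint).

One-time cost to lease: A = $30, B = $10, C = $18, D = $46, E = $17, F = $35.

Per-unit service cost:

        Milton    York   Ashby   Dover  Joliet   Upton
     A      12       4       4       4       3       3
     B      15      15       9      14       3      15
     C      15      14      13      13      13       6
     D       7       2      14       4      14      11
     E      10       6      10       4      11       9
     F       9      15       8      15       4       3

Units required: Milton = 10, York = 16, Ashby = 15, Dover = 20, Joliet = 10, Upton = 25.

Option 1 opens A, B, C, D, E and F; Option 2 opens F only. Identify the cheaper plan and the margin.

Option 1: {A, B, C, D, E, F}: Milton→D 7·10=70, York→D 2·16=32, Ashby→A 4·15=60, Dover→A 4·20=80, Joliet→A 3·10=30, Upton→A 3·25=75. Service 347; fixed 156; total 503.
Option 2: {F}: Milton→F 9·10=90, York→F 15·16=240, Ashby→F 8·15=120, Dover→F 15·20=300, Joliet→F 4·10=40, Upton→F 3·25=75. Service 865; fixed 35; total 900.
Difference: |503 − 900| = 397.

Option 1 is cheaper by 397.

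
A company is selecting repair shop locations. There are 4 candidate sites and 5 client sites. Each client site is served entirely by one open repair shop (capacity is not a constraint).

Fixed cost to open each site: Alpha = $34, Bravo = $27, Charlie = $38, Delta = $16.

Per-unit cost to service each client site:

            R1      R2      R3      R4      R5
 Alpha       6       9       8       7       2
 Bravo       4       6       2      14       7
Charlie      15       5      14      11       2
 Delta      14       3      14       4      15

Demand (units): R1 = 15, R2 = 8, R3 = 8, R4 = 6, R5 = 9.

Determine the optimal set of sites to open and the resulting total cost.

For any fixed open set, each client site goes to its cheapest open site; total = fixed + service.
{Alpha, Bravo, Delta}: R1→Bravo 4·15=60, R2→Delta 3·8=24, R3→Bravo 2·8=16, R4→Delta 4·6=24, R5→Alpha 2·9=18. Service 142; fixed 77; total 219.
{Bravo, Charlie, Delta}: R1→Bravo 4·15=60, R2→Delta 3·8=24, R3→Bravo 2·8=16, R4→Delta 4·6=24, R5→Charlie 2·9=18. Service 142; fixed 81; total 223.
{Bravo, Delta}: service 187 + fixed 43 = 230
{Alpha, Bravo, Charlie, Delta}: service 142 + fixed 115 = 257
No other subset beats 219.

Open Alpha, Bravo and Delta; minimum total cost 219.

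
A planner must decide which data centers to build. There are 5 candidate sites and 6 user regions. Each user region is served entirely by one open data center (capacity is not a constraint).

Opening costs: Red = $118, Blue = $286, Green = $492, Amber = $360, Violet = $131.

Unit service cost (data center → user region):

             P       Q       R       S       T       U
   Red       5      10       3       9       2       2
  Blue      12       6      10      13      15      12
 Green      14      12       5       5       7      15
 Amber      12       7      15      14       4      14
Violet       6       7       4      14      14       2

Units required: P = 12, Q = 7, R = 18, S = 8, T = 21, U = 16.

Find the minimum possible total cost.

Minimum total cost: 448

For any fixed open set, each user region goes to its cheapest open site; total = fixed + service.
{Red}: P→Red 5·12=60, Q→Red 10·7=70, R→Red 3·18=54, S→Red 9·8=72, T→Red 2·21=42, U→Red 2·16=32. Service 330; fixed 118; total 448.
{Red, Violet}: P→Red 5·12=60, Q→Violet 7·7=49, R→Red 3·18=54, S→Red 9·8=72, T→Red 2·21=42, U→Red 2·16=32. Service 309; fixed 249; total 558.
{Red, Blue}: service 302 + fixed 404 = 706
{Red, Blue, Green, Amber, Violet}: P→Red 5·12=60, Q→Blue 6·7=42, R→Red 3·18=54, S→Green 5·8=40, T→Red 2·21=42, U→Red 2·16=32. Service 270; fixed 1387; total 1657.
No other subset beats 448.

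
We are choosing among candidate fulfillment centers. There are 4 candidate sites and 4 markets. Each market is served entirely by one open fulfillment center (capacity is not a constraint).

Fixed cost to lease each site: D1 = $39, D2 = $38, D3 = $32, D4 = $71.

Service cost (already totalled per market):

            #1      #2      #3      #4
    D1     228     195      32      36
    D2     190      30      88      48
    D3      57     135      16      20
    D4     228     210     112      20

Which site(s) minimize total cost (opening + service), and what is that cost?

Open D2 and D3; minimum total cost 193.

For any fixed open set, each market goes to its cheapest open site; total = fixed + service.
{D2, D3}: #1→D3 57, #2→D2 30, #3→D3 16, #4→D3 20. Service 123; fixed 70; total 193.
{D1, D2, D3}: service 123 + fixed 109 = 232
{D3}: #1→D3 57, #2→D3 135, #3→D3 16, #4→D3 20. Service 228; fixed 32; total 260.
{D1, D2, D3, D4}: #1→D3 57, #2→D2 30, #3→D3 16, #4→D3 20. Service 123; fixed 180; total 303.
(All 15 nonempty subsets were checked; D2 and D3 is lowest.)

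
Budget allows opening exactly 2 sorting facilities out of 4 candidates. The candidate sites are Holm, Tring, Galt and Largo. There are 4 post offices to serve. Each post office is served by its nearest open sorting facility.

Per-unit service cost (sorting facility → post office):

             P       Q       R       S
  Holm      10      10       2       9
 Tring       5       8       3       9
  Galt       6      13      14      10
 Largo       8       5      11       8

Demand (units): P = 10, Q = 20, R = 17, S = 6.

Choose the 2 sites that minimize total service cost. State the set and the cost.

Choose Tring and Largo; total service cost 249.

With exactly 2 open, each post office uses its cheapest among the chosen.
{Tring, Largo}: P→Tring 5·10=50, Q→Largo 5·20=100, R→Tring 3·17=51, S→Largo 8·6=48. Service cost 249.
{Holm, Largo}: service cost 262
{Holm, Tring}: service cost 298
Among all 6 size-2 choices, {Tring, Largo} is lowest.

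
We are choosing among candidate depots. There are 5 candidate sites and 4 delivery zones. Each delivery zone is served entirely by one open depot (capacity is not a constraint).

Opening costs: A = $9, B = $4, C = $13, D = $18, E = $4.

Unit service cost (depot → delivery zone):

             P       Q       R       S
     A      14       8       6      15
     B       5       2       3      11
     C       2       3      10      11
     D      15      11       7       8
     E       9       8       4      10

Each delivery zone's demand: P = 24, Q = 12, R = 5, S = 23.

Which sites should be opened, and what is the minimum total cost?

For any fixed open set, each delivery zone goes to its cheapest open site; total = fixed + service.
{B, C, D}: P→C 2·24=48, Q→B 2·12=24, R→B 3·5=15, S→D 8·23=184. Service 271; fixed 35; total 306.
{B, C, D, E}: service 271 + fixed 39 = 310
{A, B, C, D}: P→C 2·24=48, Q→B 2·12=24, R→B 3·5=15, S→D 8·23=184. Service 271; fixed 44; total 315.
{A, B, C, D, E}: P→C 2·24=48, Q→B 2·12=24, R→B 3·5=15, S→D 8·23=184. Service 271; fixed 48; total 319.
No other subset beats 306.

Open B, C and D; minimum total cost 306.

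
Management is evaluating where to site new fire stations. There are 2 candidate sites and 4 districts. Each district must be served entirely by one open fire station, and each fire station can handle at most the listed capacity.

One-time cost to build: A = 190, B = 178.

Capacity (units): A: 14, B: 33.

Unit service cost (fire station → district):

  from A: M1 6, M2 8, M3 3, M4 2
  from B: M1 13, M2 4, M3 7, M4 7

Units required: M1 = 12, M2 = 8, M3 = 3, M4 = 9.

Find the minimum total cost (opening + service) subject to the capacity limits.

Minimum total cost: 450

Open {B}: M1→B 13·12=156, M2→B 4·8=32, M3→B 7·3=21, M4→B 7·9=63.
Loads: B carries 32/33. Service 272; fixed 178; total 450.
Next best feasible plan costs 556.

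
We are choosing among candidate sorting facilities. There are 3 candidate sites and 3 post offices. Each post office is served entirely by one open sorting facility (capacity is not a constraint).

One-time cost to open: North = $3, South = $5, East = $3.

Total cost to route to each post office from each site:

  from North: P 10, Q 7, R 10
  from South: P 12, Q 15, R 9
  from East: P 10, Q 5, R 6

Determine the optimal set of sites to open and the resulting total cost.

Open East only; minimum total cost 24.

For any fixed open set, each post office goes to its cheapest open site; total = fixed + service.
{East}: P→East 10, Q→East 5, R→East 6. Service 21; fixed 3; total 24.
{North, East}: service 21 + fixed 6 = 27
{South, East}: service 21 + fixed 8 = 29
{North, South, East}: P→North 10, Q→East 5, R→East 6. Service 21; fixed 11; total 32.
No other subset beats 24.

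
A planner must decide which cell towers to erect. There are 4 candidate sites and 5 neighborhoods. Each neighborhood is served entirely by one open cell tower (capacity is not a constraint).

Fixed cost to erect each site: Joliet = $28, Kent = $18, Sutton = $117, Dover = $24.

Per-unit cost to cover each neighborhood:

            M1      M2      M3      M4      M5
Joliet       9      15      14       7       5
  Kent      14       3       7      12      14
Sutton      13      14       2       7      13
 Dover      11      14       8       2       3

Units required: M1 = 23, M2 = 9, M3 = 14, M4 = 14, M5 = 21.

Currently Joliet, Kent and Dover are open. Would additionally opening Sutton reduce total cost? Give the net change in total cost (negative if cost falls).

Current service cost with {Joliet, Kent, Dover}: 423.
Adding Sutton: each neighborhood re-picks its cheapest; new service cost 353, saving 70.
Extra fixed cost: 117. Net change = 117 − 70 = 47.
(Totals: 493 → 540.)

No — net change +47 (cost rises by 47).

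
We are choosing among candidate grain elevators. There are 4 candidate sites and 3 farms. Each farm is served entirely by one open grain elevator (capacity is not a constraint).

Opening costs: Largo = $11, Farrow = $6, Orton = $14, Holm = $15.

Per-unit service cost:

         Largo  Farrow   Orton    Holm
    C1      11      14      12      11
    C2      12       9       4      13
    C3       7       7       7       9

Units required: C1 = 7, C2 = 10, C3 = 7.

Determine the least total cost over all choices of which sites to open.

Minimum total cost: 187

For any fixed open set, each farm goes to its cheapest open site; total = fixed + service.
{Orton}: C1→Orton 12·7=84, C2→Orton 4·10=40, C3→Orton 7·7=49. Service 173; fixed 14; total 187.
{Largo, Orton}: service 166 + fixed 25 = 191
{Farrow, Orton}: service 173 + fixed 20 = 193
{Largo, Farrow, Orton, Holm}: C1→Largo 11·7=77, C2→Orton 4·10=40, C3→Largo 7·7=49. Service 166; fixed 46; total 212.
(All 15 nonempty subsets were checked; Orton only is lowest.)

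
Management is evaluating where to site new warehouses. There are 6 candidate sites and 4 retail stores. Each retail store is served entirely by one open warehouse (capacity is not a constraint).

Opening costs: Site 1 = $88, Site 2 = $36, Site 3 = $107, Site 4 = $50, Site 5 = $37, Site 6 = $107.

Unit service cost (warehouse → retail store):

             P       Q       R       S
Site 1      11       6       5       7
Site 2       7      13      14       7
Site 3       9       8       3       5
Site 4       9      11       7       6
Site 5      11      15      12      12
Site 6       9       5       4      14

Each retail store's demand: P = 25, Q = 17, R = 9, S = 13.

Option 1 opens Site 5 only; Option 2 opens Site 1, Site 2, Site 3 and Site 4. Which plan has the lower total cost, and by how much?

Option 2 is cheaper by 181.

Option 1: {Site 5}: P→Site 5 11·25=275, Q→Site 5 15·17=255, R→Site 5 12·9=108, S→Site 5 12·13=156. Service 794; fixed 37; total 831.
Option 2: {Site 1, Site 2, Site 3, Site 4}: P→Site 2 7·25=175, Q→Site 1 6·17=102, R→Site 3 3·9=27, S→Site 3 5·13=65. Service 369; fixed 281; total 650.
Difference: |831 − 650| = 181.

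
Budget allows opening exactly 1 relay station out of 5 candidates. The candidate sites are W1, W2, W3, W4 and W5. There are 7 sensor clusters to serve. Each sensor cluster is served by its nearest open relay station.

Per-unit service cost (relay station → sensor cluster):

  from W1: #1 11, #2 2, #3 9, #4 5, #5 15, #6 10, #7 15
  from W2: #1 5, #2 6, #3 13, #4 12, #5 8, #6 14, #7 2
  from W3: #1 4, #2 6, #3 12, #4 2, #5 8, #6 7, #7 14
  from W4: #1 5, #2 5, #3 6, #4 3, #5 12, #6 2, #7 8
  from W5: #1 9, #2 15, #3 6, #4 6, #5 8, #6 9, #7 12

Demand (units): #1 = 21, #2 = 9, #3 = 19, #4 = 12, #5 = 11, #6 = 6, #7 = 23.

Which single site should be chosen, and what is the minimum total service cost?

With exactly 1 open, each sensor cluster uses its cheapest among the chosen.
{W4}: #1→W4 5·21=105, #2→W4 5·9=45, #3→W4 6·19=114, #4→W4 3·12=36, #5→W4 12·11=132, #6→W4 2·6=12, #7→W4 8·23=184. Service cost 628.
{W2}: service cost 768
{W3}: service cost 842
Among all 5 size-1 choices, {W4} is lowest.

Choose W4 only; total service cost 628.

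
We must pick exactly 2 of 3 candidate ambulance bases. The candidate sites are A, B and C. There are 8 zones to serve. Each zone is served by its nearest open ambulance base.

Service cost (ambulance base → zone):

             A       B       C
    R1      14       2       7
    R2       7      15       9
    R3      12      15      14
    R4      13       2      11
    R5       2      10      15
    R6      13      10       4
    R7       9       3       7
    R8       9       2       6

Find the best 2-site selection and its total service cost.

With exactly 2 open, each zone uses its cheapest among the chosen.
{A, B}: R1→B 2, R2→A 7, R3→A 12, R4→B 2, R5→A 2, R6→B 10, R7→B 3, R8→B 2. Service cost 40.
{B, C}: service cost 46
{A, C}: service cost 56
Among all 3 size-2 choices, {A, B} is lowest.

Choose A and B; total service cost 40.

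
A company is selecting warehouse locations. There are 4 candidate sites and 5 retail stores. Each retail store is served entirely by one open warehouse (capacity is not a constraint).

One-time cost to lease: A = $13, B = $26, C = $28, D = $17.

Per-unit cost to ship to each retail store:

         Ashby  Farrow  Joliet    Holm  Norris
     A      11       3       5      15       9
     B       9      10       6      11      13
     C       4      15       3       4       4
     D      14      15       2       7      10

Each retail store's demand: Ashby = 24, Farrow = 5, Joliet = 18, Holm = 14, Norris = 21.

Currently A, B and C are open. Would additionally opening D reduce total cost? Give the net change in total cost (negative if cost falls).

Current service cost with {A, B, C}: 305.
Adding D: each retail store re-picks its cheapest; new service cost 287, saving 18.
Extra fixed cost: 17. Net change = 17 − 18 = -1.
(Totals: 372 → 371.)

Yes — net change −1 (cost falls by 1).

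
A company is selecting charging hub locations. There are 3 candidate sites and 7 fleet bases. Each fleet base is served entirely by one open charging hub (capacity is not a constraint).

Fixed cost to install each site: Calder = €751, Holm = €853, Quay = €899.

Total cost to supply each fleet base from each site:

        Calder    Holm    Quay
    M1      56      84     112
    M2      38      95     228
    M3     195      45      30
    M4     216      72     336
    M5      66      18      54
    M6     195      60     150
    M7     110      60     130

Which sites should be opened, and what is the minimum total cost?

For any fixed open set, each fleet base goes to its cheapest open site; total = fixed + service.
{Holm}: M1→Holm 84, M2→Holm 95, M3→Holm 45, M4→Holm 72, M5→Holm 18, M6→Holm 60, M7→Holm 60. Service 434; fixed 853; total 1287.
{Calder}: service 876 + fixed 751 = 1627
{Quay}: M1→Quay 112, M2→Quay 228, M3→Quay 30, M4→Quay 336, M5→Quay 54, M6→Quay 150, M7→Quay 130. Service 1040; fixed 899; total 1939.
{Calder, Holm, Quay}: M1→Calder 56, M2→Calder 38, M3→Quay 30, M4→Holm 72, M5→Holm 18, M6→Holm 60, M7→Holm 60. Service 334; fixed 2503; total 2837.
No other subset beats 1287.

Open Holm only; minimum total cost 1287.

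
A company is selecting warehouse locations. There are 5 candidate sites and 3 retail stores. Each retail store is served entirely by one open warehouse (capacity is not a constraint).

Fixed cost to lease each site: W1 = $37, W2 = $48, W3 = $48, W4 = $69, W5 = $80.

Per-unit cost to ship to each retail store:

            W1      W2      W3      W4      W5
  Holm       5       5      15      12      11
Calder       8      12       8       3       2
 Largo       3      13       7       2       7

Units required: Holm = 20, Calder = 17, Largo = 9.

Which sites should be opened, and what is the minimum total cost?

For any fixed open set, each retail store goes to its cheapest open site; total = fixed + service.
{W1, W4}: Holm→W1 5·20=100, Calder→W4 3·17=51, Largo→W4 2·9=18. Service 169; fixed 106; total 275.
{W1, W5}: service 161 + fixed 117 = 278
{W2, W4}: service 169 + fixed 117 = 286
{W1, W2, W3, W4, W5}: service 152 + fixed 282 = 434
No other subset beats 275.

Open W1 and W4; minimum total cost 275.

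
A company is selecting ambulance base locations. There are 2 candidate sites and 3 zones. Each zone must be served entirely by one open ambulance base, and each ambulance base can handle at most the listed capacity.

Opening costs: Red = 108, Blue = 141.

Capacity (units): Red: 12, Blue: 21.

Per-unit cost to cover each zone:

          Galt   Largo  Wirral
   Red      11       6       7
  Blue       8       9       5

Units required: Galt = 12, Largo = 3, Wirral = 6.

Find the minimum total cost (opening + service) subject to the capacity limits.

Open {Blue}: Galt→Blue 8·12=96, Largo→Blue 9·3=27, Wirral→Blue 5·6=30.
Loads: Blue carries 21/21. Service 153; fixed 141; total 294.
Next best feasible plan costs 393.

Minimum total cost: 294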